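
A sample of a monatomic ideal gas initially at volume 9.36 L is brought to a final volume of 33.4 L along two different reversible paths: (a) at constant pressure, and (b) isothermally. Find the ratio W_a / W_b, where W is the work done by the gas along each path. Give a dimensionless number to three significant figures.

Path (a) isobaric: W = P₁(V₂ − V₁) → W_a/(P₁V₁) = 2.568.
Path (b) isothermal: W = P₁V₁ ln(V₂/V₁) → W_b/(P₁V₁) = 1.272.
W_a / W_b = 2.568 / 1.272 = 2.019.

W_a / W_b ≈ 2.02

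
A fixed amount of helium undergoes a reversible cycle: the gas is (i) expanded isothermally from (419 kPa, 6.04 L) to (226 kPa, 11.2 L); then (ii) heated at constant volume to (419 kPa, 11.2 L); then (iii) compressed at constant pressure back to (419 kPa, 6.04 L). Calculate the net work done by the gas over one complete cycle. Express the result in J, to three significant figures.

Leg (i): W = PᵢVᵢ ln(V_f/Vᵢ) = (2531) ln(11.2/6.04) = 1563 J.
Leg (ii): W = 0.
Leg (iii): W = PΔV = (419)(6.04 − 11.2) = -2162 J.
W_net = 1563 − 2162 = -599.3 J.

W_net ≈ -599 J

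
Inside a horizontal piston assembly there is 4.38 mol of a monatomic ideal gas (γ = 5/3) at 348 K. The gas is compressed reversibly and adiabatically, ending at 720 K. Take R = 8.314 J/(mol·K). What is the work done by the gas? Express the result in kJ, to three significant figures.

W ≈ -20.3 kJ

Adiabatic ⇒ Q = 0, so W_by = −ΔU = nCᵥ(T₁ − T₂).
Cᵥ = 3R/2 = 12.47 J/(mol·K).
W = (4.38)(12.47)(348 − 720) = -20320 J.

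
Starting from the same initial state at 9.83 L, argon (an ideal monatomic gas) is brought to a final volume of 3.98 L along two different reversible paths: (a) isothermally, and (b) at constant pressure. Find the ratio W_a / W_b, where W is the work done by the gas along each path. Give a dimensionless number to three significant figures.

Path (a) isothermal: W = P₁V₁ ln(V₂/V₁) → W_a/(P₁V₁) = -0.9042.
Path (b) isobaric: W = P₁(V₂ − V₁) → W_b/(P₁V₁) = -0.5951.
W_a / W_b = -0.9042 / -0.5951 = 1.519.

W_a / W_b ≈ 1.52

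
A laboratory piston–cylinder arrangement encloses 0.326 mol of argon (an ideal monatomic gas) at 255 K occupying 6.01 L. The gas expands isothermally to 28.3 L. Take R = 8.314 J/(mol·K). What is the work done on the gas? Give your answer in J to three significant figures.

Isothermal: W = nRT ln(V₂/V₁).
W = (0.326)(8.314)(255) × ln(28.3/6.01)
  = 691.1 × 1.549
W_by_gas = 1071 J; work on gas = −W_by = -1071 J.

W ≈ -1070 J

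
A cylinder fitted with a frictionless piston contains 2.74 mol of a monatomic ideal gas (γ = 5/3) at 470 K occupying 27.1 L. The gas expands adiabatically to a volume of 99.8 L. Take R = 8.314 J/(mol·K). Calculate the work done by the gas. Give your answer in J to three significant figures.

W ≈ 9330 J

Adiabatic: TV^(γ−1) = const with γ = 5/3.
T₂ = T₁ (V₁/V₂)^(γ−1) = 470 × (27.1/99.8)^0.667 = 470 × 0.4193 = 197.1 K.
W_by = nCᵥ(T₁ − T₂) = (2.74)(12.47)(470 − 197.1) = 9326 J.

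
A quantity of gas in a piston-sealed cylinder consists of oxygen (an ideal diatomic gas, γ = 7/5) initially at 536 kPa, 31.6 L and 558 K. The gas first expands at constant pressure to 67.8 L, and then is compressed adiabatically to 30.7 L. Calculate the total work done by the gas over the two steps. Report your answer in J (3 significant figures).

Step 1 (isobaric): W = PΔV = (536 kPa)(67.8 − 31.6 L) = 19403 J.
After step 1: P = 536 kPa, V = 67.8 L, T = 1197 K.
Step 2 (adiabatic): W = (P₁V₁ − P₂V₂)/(γ−1) = (36341 − 49892)/0.4 = -33878 J.
W_total = 19403 − 33878 = -14475 J.

W_total ≈ -14500 J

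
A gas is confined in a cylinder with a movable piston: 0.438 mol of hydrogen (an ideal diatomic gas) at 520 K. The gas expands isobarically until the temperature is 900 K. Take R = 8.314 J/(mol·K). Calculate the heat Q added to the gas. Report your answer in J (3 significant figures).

Isobaric: W = nRΔT = (0.438)(8.314)(380) = 1384 J.
ΔU = nCᵥΔT with Cᵥ = 5R/2: ΔU = (0.438)(20.79)(380) = 3459 J.
Q = ΔU + W = 3459 + 1384 = 4843 J.

Q ≈ 4840 J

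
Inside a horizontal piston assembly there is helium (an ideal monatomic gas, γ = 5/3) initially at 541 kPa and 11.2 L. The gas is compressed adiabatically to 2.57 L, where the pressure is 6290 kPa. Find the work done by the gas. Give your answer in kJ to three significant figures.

Adiabatic: W = (P₁V₁ − P₂V₂)/(γ − 1) with γ = 5/3.
P₁V₁ = 6059 J, P₂V₂ = 16165 J.
W = (6059 − 16165) / 0.6667 = -15159 J.

W ≈ -15.2 kJ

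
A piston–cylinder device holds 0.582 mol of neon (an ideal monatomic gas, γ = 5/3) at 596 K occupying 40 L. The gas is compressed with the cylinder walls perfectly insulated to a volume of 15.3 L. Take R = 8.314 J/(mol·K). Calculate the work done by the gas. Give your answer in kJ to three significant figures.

W ≈ -3.88 kJ

Adiabatic: TV^(γ−1) = const with γ = 5/3.
T₂ = T₁ (V₁/V₂)^(γ−1) = 596 × (40/15.3)^0.667 = 596 × 1.898 = 1131 K.
W_by = nCᵥ(T₁ − T₂) = (0.582)(12.47)(596 − 1131) = -3884 J.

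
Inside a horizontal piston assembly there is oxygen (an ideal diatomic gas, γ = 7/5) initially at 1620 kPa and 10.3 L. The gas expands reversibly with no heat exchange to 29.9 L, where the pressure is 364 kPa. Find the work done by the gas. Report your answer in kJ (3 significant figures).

Adiabatic: W = (P₁V₁ − P₂V₂)/(γ − 1) with γ = 7/5.
P₁V₁ = 16686 J, P₂V₂ = 10884 J.
W = (16686 − 10884) / 0.4 = 14506 J.

W ≈ 14.5 kJ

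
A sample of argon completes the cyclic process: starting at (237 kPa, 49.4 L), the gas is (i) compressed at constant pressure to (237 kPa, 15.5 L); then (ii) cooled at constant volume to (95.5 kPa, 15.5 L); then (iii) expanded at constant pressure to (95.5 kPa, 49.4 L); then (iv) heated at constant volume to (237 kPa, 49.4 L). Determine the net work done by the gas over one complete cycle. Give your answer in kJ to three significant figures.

W_net ≈ -4.80 kJ

Constant-volume legs do no work.
W(i) = (237)(15.5 − 49.4) = -8034 J; W(iii) = (95.5)(49.4 − 15.5) = 3237 J.
W_net = -8034 + 3237 = -4797 J (the counter-clockwise enclosed area).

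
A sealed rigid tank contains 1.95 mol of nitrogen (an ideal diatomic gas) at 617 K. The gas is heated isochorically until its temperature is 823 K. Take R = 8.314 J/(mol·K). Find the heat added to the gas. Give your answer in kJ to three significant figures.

Q ≈ 8.35 kJ

Constant volume ⇒ W = 0, so Q = ΔU = nCᵥΔT with Cᵥ = 5R/2 = 20.79 J/(mol·K).
ΔU = (1.95)(20.79)(823 − 617) = 8349 J.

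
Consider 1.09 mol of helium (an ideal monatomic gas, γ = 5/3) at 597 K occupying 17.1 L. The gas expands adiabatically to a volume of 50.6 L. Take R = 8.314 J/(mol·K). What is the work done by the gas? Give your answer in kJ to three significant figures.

Adiabatic: TV^(γ−1) = const with γ = 5/3.
T₂ = T₁ (V₁/V₂)^(γ−1) = 597 × (17.1/50.6)^0.667 = 597 × 0.4852 = 289.6 K.
W_by = nCᵥ(T₁ − T₂) = (1.09)(12.47)(597 − 289.6) = 4178 J.

W ≈ 4.18 kJ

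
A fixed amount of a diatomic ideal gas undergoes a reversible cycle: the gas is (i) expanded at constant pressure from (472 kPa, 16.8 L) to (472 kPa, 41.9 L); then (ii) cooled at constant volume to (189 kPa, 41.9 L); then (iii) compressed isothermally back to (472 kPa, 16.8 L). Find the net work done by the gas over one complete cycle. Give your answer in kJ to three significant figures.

W_net ≈ 4.61 kJ

Leg (i): W = PΔV = (472)(41.9 − 16.8) = 11847 J.
Leg (ii): W = 0.
Leg (iii): W = PᵢVᵢ ln(V_f/Vᵢ) = (7919) ln(16.8/41.9) = -7237 J.
W_net = 11847 − 7237 = 4610 J.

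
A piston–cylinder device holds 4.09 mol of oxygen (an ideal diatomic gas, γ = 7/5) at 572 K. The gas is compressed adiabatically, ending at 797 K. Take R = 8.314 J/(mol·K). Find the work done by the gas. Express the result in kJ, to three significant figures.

W ≈ -19.1 kJ

Adiabatic ⇒ Q = 0, so W_by = −ΔU = nCᵥ(T₁ − T₂).
Cᵥ = 5R/2 = 20.79 J/(mol·K).
W = (4.09)(20.79)(572 − 797) = -19127 J.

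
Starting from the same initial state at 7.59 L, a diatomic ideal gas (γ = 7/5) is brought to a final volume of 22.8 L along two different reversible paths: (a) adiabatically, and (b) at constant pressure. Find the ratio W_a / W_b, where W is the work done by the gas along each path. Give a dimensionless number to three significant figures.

Path (a) adiabatic: W = P₁V₁(1 − (V₁/V₂)^(γ−1))/(γ−1) → W_a/(P₁V₁) = 0.8899.
Path (b) isobaric: W = P₁(V₂ − V₁) → W_b/(P₁V₁) = 2.004.
W_a / W_b = 0.8899 / 2.004 = 0.4441.

W_a / W_b ≈ 0.444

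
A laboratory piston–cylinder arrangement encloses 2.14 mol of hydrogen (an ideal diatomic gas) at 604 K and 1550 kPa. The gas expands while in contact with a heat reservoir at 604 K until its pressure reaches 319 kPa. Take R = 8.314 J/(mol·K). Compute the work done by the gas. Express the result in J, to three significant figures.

W ≈ 17000 J

Isothermal process: W = nRT ln(V₂/V₁) = nRT ln(P₁/P₂).
W = (2.14)(8.314)(604) × ln(1550/319)
  = 10746 × ln(4.859) = 10746 × 1.581
W_by_gas = 16988 J.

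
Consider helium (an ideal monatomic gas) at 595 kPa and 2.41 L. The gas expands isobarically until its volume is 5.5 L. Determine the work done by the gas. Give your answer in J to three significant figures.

Isobaric: W = P ΔV.
W = (595 kPa)(5.5 − 2.41 L) = (595)(3.09) = 1839 J.

W ≈ 1840 J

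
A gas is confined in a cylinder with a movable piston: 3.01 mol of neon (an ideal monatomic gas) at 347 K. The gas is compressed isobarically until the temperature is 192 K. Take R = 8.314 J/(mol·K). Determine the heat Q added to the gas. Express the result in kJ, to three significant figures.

Isobaric: W = nRΔT = (3.01)(8.314)(-155) = -3879 J.
ΔU = nCᵥΔT with Cᵥ = 3R/2: ΔU = (3.01)(12.47)(-155) = -5818 J.
Q = ΔU + W = -5818 − 3879 = -9697 J.

Q ≈ -9.70 kJ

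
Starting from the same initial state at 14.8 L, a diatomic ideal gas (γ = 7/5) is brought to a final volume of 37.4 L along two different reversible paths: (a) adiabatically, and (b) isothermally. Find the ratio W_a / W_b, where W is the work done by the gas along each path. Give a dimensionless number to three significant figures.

W_a / W_b ≈ 0.836

Path (a) adiabatic: W = P₁V₁(1 − (V₁/V₂)^(γ−1))/(γ−1) → W_a/(P₁V₁) = 0.7746.
Path (b) isothermal: W = P₁V₁ ln(V₂/V₁) → W_b/(P₁V₁) = 0.927.
W_a / W_b = 0.7746 / 0.927 = 0.8355.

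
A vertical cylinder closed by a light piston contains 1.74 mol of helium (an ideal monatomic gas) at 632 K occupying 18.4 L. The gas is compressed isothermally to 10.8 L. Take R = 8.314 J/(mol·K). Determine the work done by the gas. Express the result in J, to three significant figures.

W ≈ -4870 J

Isothermal: W = nRT ln(V₂/V₁).
W = (1.74)(8.314)(632) × ln(10.8/18.4)
  = 9143 × -0.5328
W_by_gas = -4871 J.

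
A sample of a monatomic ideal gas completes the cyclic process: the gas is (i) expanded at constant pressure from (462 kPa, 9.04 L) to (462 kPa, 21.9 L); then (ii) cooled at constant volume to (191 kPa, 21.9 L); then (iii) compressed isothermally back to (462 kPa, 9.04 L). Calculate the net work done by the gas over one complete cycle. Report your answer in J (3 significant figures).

W_net ≈ 2240 J

Leg (i): W = PΔV = (462)(21.9 − 9.04) = 5941 J.
Leg (ii): W = 0.
Leg (iii): W = PᵢVᵢ ln(V_f/Vᵢ) = (4183) ln(9.04/21.9) = -3701 J.
W_net = 5941 − 3701 = 2240 J.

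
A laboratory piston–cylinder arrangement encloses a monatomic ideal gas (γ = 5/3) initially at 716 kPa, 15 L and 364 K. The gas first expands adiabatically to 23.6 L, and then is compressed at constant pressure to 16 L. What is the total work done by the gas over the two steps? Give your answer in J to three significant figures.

Step 1 (adiabatic): W = (P₁V₁ − P₂V₂)/(γ−1) = (10740 − 7939)/0.667 = 4201 J.
After step 1: P = 336.4 kPa, V = 23.6 L, T = 269.1 K.
Step 2 (isobaric): W = PΔV = (336.4 kPa)(16 − 23.6 L) = -2557 J.
W_total = 4201 − 2557 = 1644 J.

W_total ≈ 1640 J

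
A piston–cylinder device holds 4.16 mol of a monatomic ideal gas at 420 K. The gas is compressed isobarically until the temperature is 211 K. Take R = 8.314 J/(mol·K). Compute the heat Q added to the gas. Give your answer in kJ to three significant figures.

Isobaric: W = nRΔT = (4.16)(8.314)(-209) = -7229 J.
ΔU = nCᵥΔT with Cᵥ = 3R/2: ΔU = (4.16)(12.47)(-209) = -10843 J.
Q = ΔU + W = -10843 − 7229 = -18071 J.

Q ≈ -18.1 kJ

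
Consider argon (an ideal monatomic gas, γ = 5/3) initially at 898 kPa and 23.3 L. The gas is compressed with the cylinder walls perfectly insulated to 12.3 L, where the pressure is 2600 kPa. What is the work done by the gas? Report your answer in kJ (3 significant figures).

W ≈ -16.6 kJ

Adiabatic: W = (P₁V₁ − P₂V₂)/(γ − 1) with γ = 5/3.
P₁V₁ = 20923 J, P₂V₂ = 31980 J.
W = (20923 − 31980) / 0.6667 = -16585 J.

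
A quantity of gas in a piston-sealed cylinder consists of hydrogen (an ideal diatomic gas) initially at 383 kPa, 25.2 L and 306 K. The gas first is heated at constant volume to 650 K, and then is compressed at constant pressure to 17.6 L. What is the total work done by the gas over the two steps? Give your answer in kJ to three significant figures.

W_total ≈ -6.18 kJ

Step 1 (isochoric): W = 0 (constant volume).
After step 1: P = 813.6 kPa (V unchanged).
Step 2 (isobaric): W = PΔV = (813.6 kPa)(17.6 − 25.2 L) = -6183 J.
W_total = 0 − 6183 = -6183 J.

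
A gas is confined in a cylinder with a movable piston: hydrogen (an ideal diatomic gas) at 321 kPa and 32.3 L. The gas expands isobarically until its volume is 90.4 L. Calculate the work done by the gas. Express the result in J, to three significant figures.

Isobaric: W = P ΔV.
W = (321 kPa)(90.4 − 32.3 L) = (321)(58.1) = 18650 J.

W ≈ 18700 J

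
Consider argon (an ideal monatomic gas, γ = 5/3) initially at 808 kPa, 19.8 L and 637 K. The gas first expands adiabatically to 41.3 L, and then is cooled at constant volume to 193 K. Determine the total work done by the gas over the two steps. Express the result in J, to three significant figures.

W_total ≈ 9300 J

Step 1 (adiabatic): W = (P₁V₁ − P₂V₂)/(γ−1) = (15998 − 9800)/0.667 = 9298 J.
Step 2 (isochoric): W = 0 (constant volume).
W_total = 9298 + 0 = 9298 J.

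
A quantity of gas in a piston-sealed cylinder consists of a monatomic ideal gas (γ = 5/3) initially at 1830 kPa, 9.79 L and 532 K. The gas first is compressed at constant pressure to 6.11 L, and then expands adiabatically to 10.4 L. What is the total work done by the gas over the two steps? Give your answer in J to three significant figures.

W_total ≈ -1730 J

Step 1 (isobaric): W = PΔV = (1830 kPa)(6.11 − 9.79 L) = -6734 J.
After step 1: P = 1830 kPa, V = 6.11 L, T = 332 K.
Step 2 (adiabatic): W = (P₁V₁ − P₂V₂)/(γ−1) = (11181 − 7843)/0.667 = 5007 J.
W_total = -6734 + 5007 = -1727 J.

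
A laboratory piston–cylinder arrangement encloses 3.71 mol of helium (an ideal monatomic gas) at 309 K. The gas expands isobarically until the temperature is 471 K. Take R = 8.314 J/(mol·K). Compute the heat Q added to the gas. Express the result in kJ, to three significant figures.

Isobaric: W = nRΔT = (3.71)(8.314)(162) = 4997 J.
ΔU = nCᵥΔT with Cᵥ = 3R/2: ΔU = (3.71)(12.47)(162) = 7495 J.
Q = ΔU + W = 7495 + 4997 = 12492 J.

Q ≈ 12.5 kJ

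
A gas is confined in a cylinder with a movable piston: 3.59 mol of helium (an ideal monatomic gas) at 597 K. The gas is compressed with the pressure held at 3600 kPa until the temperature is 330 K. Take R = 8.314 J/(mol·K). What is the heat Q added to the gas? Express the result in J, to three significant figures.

Isobaric: W = nRΔT = (3.59)(8.314)(-267) = -7969 J.
ΔU = nCᵥΔT with Cᵥ = 3R/2: ΔU = (3.59)(12.47)(-267) = -11954 J.
Q = ΔU + W = -11954 − 7969 = -19923 J.

Q ≈ -19900 J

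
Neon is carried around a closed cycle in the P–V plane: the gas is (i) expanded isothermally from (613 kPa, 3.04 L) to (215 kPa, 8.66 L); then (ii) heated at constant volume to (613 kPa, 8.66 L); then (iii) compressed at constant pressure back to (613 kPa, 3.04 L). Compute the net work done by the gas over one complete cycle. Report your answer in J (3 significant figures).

Leg (i): W = PᵢVᵢ ln(V_f/Vᵢ) = (1864) ln(8.66/3.04) = 1951 J.
Leg (ii): W = 0.
Leg (iii): W = PΔV = (613)(3.04 − 8.66) = -3445 J.
W_net = 1951 − 3445 = -1494 J.

W_net ≈ -1490 J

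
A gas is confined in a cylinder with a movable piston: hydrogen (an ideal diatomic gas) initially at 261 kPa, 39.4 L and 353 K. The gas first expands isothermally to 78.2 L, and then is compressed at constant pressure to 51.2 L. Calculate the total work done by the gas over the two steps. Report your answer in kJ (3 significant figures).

W_total ≈ 3.50 kJ

Step 1 (isothermal): W = P₁V₁ ln(V₂/V₁) = (10283) ln(78.2/39.4) = 7049 J.
After step 1: P = 131.5 kPa, V = 78.2 L, T = 353 K.
Step 2 (isobaric): W = PΔV = (131.5 kPa)(51.2 − 78.2 L) = -3551 J.
W_total = 7049 − 3551 = 3499 J.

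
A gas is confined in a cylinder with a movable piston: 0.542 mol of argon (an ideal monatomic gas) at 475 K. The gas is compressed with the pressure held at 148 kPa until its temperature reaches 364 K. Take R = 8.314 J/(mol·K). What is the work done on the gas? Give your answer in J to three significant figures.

W ≈ 500 J

Isobaric: W = P ΔV = nR ΔT.
W = (0.542)(8.314)(364 − 475) = -500.2 J.
Work on gas = −W_by = 500.2 J.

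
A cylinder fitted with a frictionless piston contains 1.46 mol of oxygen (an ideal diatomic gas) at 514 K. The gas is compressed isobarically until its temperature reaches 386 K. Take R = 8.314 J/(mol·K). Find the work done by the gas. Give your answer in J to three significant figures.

W ≈ -1550 J

Isobaric: W = P ΔV = nR ΔT.
W = (1.46)(8.314)(386 − 514) = -1554 J.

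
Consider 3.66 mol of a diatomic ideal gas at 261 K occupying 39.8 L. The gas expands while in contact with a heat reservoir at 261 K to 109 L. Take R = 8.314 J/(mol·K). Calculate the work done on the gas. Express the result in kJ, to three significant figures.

Isothermal: W = nRT ln(V₂/V₁).
W = (3.66)(8.314)(261) × ln(109/39.8)
  = 7942 × 1.007
W_by_gas = 8001 J; work on gas = −W_by = -8001 J.

W ≈ -8.00 kJ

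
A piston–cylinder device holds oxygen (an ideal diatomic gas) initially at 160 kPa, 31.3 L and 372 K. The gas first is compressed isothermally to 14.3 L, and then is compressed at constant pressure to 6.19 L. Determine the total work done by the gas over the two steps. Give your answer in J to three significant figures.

Step 1 (isothermal): W = P₁V₁ ln(V₂/V₁) = (5008) ln(14.3/31.3) = -3923 J.
After step 1: P = 350.2 kPa, V = 14.3 L, T = 372 K.
Step 2 (isobaric): W = PΔV = (350.2 kPa)(6.19 − 14.3 L) = -2840 J.
W_total = -3923 − 2840 = -6763 J.

W_total ≈ -6760 J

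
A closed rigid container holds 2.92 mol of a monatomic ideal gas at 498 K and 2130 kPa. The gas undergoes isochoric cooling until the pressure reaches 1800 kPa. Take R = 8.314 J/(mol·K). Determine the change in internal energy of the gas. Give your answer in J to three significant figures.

ΔU ≈ -2810 J

Constant volume ⇒ W = 0, so Q = ΔU = nCᵥΔT with Cᵥ = 3R/2 = 12.47 J/(mol·K).
At constant V, T₂/T₁ = P₂/P₁ ⇒ ΔT = T₁(P₂/P₁ − 1) = 498·(1800/2130 − 1) = -77.15 K.
ΔU = (2.92)(12.47)(-77.15) = -2810 J.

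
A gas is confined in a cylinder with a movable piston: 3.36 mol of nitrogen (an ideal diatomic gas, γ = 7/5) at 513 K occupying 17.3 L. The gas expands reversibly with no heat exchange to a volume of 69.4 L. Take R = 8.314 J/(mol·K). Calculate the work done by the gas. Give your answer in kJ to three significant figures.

Adiabatic: TV^(γ−1) = const with γ = 7/5.
T₂ = T₁ (V₁/V₂)^(γ−1) = 513 × (17.3/69.4)^0.4 = 513 × 0.5737 = 294.3 K.
W_by = nCᵥ(T₁ − T₂) = (3.36)(20.79)(513 − 294.3) = 15273 J.

W ≈ 15.3 kJ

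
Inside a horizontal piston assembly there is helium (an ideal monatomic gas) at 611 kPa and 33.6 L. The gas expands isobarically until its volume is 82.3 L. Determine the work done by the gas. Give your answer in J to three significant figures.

W ≈ 29800 J

Isobaric: W = P ΔV.
W = (611 kPa)(82.3 − 33.6 L) = (611)(48.7) = 29756 J.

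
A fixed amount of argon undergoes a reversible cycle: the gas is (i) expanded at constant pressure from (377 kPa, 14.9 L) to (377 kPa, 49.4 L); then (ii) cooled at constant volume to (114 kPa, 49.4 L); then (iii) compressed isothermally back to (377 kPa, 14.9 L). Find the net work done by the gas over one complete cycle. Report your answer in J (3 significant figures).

W_net ≈ 6260 J

Leg (i): W = PΔV = (377)(49.4 − 14.9) = 13006 J.
Leg (ii): W = 0.
Leg (iii): W = PᵢVᵢ ln(V_f/Vᵢ) = (5632) ln(14.9/49.4) = -6750 J.
W_net = 13006 − 6750 = 6257 J.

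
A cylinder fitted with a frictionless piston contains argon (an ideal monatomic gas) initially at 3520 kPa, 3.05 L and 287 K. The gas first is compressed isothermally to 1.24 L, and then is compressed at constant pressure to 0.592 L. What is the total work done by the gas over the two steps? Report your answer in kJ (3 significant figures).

W_total ≈ -15.3 kJ

Step 1 (isothermal): W = P₁V₁ ln(V₂/V₁) = (10736) ln(1.24/3.05) = -9663 J.
After step 1: P = 8658 kPa, V = 1.24 L, T = 287 K.
Step 2 (isobaric): W = PΔV = (8658 kPa)(0.592 − 1.24 L) = -5610 J.
W_total = -9663 − 5610 = -15273 J.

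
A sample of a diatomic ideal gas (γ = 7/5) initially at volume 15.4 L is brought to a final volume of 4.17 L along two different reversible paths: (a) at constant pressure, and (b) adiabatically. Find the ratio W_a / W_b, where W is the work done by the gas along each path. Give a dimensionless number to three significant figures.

Path (a) isobaric: W = P₁(V₂ − V₁) → W_a/(P₁V₁) = -0.7292.
Path (b) adiabatic: W = P₁V₁(1 − (V₁/V₂)^(γ−1))/(γ−1) → W_b/(P₁V₁) = -1.716.
W_a / W_b = -0.7292 / -1.716 = 0.425.

W_a / W_b ≈ 0.425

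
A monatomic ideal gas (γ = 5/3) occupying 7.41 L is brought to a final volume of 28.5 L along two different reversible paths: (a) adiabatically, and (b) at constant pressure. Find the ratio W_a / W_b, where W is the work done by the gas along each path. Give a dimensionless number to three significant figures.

W_a / W_b ≈ 0.312

Path (a) adiabatic: W = P₁V₁(1 − (V₁/V₂)^(γ−1))/(γ−1) → W_a/(P₁V₁) = 0.889.
Path (b) isobaric: W = P₁(V₂ − V₁) → W_b/(P₁V₁) = 2.846.
W_a / W_b = 0.889 / 2.846 = 0.3123.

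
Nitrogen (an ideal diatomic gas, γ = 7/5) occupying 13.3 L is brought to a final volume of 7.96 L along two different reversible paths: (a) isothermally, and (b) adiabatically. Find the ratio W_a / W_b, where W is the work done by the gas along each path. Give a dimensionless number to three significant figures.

W_a / W_b ≈ 0.901

Path (a) isothermal: W = P₁V₁ ln(V₂/V₁) → W_a/(P₁V₁) = -0.5133.
Path (b) adiabatic: W = P₁V₁(1 − (V₁/V₂)^(γ−1))/(γ−1) → W_b/(P₁V₁) = -0.5698.
W_a / W_b = -0.5133 / -0.5698 = 0.9008.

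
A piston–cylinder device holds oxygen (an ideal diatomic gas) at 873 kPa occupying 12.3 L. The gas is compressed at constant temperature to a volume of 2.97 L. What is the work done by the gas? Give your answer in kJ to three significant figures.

Isothermal: W = nRT ln(V₂/V₁) = P₁V₁ ln(V₂/V₁).
P₁V₁ = (873 kPa)(12.3 L) = 10738 J.
W = 10738 × ln(2.97/12.3) = 10738 × -1.421
W_by_gas = -15259 J.

W ≈ -15.3 kJ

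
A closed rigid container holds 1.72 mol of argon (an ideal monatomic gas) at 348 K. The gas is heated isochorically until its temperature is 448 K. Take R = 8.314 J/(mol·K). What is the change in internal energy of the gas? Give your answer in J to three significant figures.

ΔU ≈ 2150 J

Constant volume ⇒ W = 0, so Q = ΔU = nCᵥΔT with Cᵥ = 3R/2 = 12.47 J/(mol·K).
ΔU = (1.72)(12.47)(448 − 348) = 2145 J.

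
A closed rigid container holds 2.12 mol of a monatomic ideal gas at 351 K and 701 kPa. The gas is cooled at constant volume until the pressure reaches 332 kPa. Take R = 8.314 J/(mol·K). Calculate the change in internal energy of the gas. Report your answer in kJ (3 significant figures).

Constant volume ⇒ W = 0, so Q = ΔU = nCᵥΔT with Cᵥ = 3R/2 = 12.47 J/(mol·K).
At constant V, T₂/T₁ = P₂/P₁ ⇒ ΔT = T₁(P₂/P₁ − 1) = 351·(332/701 − 1) = -184.8 K.
ΔU = (2.12)(12.47)(-184.8) = -4885 J.

ΔU ≈ -4.88 kJ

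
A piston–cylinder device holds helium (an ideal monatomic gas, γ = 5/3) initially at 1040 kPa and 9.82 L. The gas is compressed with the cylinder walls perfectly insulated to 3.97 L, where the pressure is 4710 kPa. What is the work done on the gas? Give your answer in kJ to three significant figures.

Adiabatic: W = (P₁V₁ − P₂V₂)/(γ − 1) with γ = 5/3.
P₁V₁ = 10213 J, P₂V₂ = 18699 J.
W = (10213 − 18699) / 0.6667 = -12729 J.
Work on gas = −W_by = 12729 J.

W ≈ 12.7 kJ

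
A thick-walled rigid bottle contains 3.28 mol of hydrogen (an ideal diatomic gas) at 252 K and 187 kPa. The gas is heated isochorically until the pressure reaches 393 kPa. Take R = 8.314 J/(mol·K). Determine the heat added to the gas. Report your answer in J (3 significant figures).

Constant volume ⇒ W = 0, so Q = ΔU = nCᵥΔT with Cᵥ = 5R/2 = 20.79 J/(mol·K).
At constant V, T₂/T₁ = P₂/P₁ ⇒ ΔT = T₁(P₂/P₁ − 1) = 252·(393/187 − 1) = 277.6 K.
ΔU = (3.28)(20.79)(277.6) = 18926 J.

Q ≈ 18900 J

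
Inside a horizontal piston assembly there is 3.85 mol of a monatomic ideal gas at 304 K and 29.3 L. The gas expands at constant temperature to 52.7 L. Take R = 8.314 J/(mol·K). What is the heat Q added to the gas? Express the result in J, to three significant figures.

Isothermal ⇒ ΔU = 0, so Q = W = nRT ln(V₂/V₁).
Q = (3.85)(8.314)(304) ln(52.7/29.3) = 9731 × 0.587 = 5712 J.

Q ≈ 5710 J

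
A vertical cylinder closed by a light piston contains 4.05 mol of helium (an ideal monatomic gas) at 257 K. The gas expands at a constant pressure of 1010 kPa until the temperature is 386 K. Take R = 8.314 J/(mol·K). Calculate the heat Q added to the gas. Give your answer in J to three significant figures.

Isobaric: W = nRΔT = (4.05)(8.314)(129) = 4344 J.
ΔU = nCᵥΔT with Cᵥ = 3R/2: ΔU = (4.05)(12.47)(129) = 6515 J.
Q = ΔU + W = 6515 + 4344 = 10859 J.

Q ≈ 10900 J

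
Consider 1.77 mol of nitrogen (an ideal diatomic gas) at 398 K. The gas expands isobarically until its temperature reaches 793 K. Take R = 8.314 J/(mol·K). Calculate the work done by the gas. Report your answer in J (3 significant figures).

Isobaric: W = P ΔV = nR ΔT.
W = (1.77)(8.314)(793 − 398) = 5813 J.

W ≈ 5810 J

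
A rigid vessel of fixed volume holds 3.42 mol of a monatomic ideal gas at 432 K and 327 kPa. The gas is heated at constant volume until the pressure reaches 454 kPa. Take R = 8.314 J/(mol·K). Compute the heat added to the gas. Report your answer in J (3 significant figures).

Constant volume ⇒ W = 0, so Q = ΔU = nCᵥΔT with Cᵥ = 3R/2 = 12.47 J/(mol·K).
At constant V, T₂/T₁ = P₂/P₁ ⇒ ΔT = T₁(P₂/P₁ − 1) = 432·(454/327 − 1) = 167.8 K.
ΔU = (3.42)(12.47)(167.8) = 7156 J.

Q ≈ 7160 J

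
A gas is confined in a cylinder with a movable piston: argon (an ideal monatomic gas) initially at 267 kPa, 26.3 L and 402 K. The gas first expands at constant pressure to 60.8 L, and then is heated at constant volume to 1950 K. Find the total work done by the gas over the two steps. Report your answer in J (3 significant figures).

W_total ≈ 9210 J

Step 1 (isobaric): W = PΔV = (267 kPa)(60.8 − 26.3 L) = 9212 J.
Step 2 (isochoric): W = 0 (constant volume).
W_total = 9212 + 0 = 9212 J.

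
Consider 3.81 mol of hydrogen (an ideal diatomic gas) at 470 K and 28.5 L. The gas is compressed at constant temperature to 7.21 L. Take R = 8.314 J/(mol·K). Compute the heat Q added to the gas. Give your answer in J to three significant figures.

Isothermal ⇒ ΔU = 0, so Q = W = nRT ln(V₂/V₁).
Q = (3.81)(8.314)(470) ln(7.21/28.5) = 14888 × -1.374 = -20462 J.

Q ≈ -20500 J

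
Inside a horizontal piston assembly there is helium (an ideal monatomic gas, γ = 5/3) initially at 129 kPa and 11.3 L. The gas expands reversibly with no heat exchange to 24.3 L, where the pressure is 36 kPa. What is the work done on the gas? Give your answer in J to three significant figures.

Adiabatic: W = (P₁V₁ − P₂V₂)/(γ − 1) with γ = 5/3.
P₁V₁ = 1458 J, P₂V₂ = 874.8 J.
W = (1458 − 874.8) / 0.6667 = 874.3 J.
Work on gas = −W_by = -874.3 J.

W ≈ -874 J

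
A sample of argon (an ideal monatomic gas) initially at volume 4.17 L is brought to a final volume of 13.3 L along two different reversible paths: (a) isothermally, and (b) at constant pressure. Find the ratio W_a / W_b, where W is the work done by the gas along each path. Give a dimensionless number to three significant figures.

W_a / W_b ≈ 0.530

Path (a) isothermal: W = P₁V₁ ln(V₂/V₁) → W_a/(P₁V₁) = 1.16.
Path (b) isobaric: W = P₁(V₂ − V₁) → W_b/(P₁V₁) = 2.189.
W_a / W_b = 1.16 / 2.189 = 0.5297.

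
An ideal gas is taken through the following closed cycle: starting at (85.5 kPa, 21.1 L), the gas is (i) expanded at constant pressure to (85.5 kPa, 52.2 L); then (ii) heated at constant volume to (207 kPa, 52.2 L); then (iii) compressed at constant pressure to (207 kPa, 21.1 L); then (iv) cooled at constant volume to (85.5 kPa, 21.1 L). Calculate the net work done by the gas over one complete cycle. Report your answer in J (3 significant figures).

Constant-volume legs do no work.
W(i) = (85.5)(52.2 − 21.1) = 2659 J; W(iii) = (207)(21.1 − 52.2) = -6438 J.
W_net = 2659 − 6438 = -3779 J (the counter-clockwise enclosed area).

W_net ≈ -3780 J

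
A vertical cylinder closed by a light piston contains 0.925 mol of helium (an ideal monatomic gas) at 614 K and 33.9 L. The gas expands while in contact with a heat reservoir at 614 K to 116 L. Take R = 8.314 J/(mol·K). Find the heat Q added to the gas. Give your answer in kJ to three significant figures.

Q ≈ 5.81 kJ

Isothermal ⇒ ΔU = 0, so Q = W = nRT ln(V₂/V₁).
Q = (0.925)(8.314)(614) ln(116/33.9) = 4722 × 1.23 = 5809 J.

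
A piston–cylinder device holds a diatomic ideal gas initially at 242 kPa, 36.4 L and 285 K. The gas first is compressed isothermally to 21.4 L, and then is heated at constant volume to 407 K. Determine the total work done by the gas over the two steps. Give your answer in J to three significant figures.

Step 1 (isothermal): W = P₁V₁ ln(V₂/V₁) = (8809) ln(21.4/36.4) = -4679 J.
Step 2 (isochoric): W = 0 (constant volume).
W_total = -4679 + 0 = -4679 J.

W_total ≈ -4680 J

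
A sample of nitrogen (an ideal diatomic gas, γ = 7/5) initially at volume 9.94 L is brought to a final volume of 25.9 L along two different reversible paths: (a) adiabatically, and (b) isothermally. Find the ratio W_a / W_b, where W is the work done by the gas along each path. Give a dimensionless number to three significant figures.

Path (a) adiabatic: W = P₁V₁(1 − (V₁/V₂)^(γ−1))/(γ−1) → W_a/(P₁V₁) = 0.7956.
Path (b) isothermal: W = P₁V₁ ln(V₂/V₁) → W_b/(P₁V₁) = 0.9577.
W_a / W_b = 0.7956 / 0.9577 = 0.8307.

W_a / W_b ≈ 0.831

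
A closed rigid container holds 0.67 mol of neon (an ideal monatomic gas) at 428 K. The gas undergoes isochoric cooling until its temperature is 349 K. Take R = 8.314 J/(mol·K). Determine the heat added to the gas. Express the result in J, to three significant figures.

Constant volume ⇒ W = 0, so Q = ΔU = nCᵥΔT with Cᵥ = 3R/2 = 12.47 J/(mol·K).
ΔU = (0.67)(12.47)(349 − 428) = -660.1 J.

Q ≈ -660 J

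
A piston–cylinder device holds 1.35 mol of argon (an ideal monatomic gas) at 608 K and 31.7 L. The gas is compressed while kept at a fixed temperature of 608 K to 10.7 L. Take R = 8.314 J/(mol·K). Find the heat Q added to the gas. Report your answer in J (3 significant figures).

Isothermal ⇒ ΔU = 0, so Q = W = nRT ln(V₂/V₁).
Q = (1.35)(8.314)(608) ln(10.7/31.7) = 6824 × -1.086 = -7412 J.

Q ≈ -7410 J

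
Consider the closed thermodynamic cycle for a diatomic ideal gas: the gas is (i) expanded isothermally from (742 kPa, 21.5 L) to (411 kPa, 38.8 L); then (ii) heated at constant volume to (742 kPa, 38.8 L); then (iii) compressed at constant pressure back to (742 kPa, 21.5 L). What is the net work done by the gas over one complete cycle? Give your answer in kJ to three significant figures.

W_net ≈ -3.42 kJ

Leg (i): W = PᵢVᵢ ln(V_f/Vᵢ) = (15953) ln(38.8/21.5) = 9418 J.
Leg (ii): W = 0.
Leg (iii): W = PΔV = (742)(21.5 − 38.8) = -12837 J.
W_net = 9418 − 12837 = -3418 J.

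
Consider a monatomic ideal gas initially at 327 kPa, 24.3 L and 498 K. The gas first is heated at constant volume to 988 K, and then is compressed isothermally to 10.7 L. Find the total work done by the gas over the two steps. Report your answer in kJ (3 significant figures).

W_total ≈ -12.9 kJ

Step 1 (isochoric): W = 0 (constant volume).
After step 1: P = 648.7 kPa (V unchanged).
Step 2 (isothermal): W = P₁V₁ ln(V₂/V₁) = (15765) ln(10.7/24.3) = -12931 J.
W_total = 0 − 12931 = -12931 J.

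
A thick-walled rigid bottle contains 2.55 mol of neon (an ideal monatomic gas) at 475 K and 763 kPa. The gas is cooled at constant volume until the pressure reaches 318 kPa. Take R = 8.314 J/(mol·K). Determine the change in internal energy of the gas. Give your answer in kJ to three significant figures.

ΔU ≈ -8.81 kJ

Constant volume ⇒ W = 0, so Q = ΔU = nCᵥΔT with Cᵥ = 3R/2 = 12.47 J/(mol·K).
At constant V, T₂/T₁ = P₂/P₁ ⇒ ΔT = T₁(P₂/P₁ − 1) = 475·(318/763 − 1) = -277 K.
ΔU = (2.55)(12.47)(-277) = -8810 J.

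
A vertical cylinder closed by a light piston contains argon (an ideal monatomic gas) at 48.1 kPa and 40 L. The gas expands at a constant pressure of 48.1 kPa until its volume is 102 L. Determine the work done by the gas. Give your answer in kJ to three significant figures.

W ≈ 2.98 kJ

Isobaric: W = P ΔV.
W = (48.1 kPa)(102 − 40 L) = (48.1)(62) = 2982 J.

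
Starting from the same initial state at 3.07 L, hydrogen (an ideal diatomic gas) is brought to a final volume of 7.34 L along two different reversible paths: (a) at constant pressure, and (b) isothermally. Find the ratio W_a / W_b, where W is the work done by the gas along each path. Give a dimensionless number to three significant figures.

Path (a) isobaric: W = P₁(V₂ − V₁) → W_a/(P₁V₁) = 1.391.
Path (b) isothermal: W = P₁V₁ ln(V₂/V₁) → W_b/(P₁V₁) = 0.8717.
W_a / W_b = 1.391 / 0.8717 = 1.596.

W_a / W_b ≈ 1.60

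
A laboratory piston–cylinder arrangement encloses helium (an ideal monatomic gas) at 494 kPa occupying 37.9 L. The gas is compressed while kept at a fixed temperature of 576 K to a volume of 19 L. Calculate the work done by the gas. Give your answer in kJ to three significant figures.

W ≈ -12.9 kJ

Isothermal: W = nRT ln(V₂/V₁) = P₁V₁ ln(V₂/V₁).
P₁V₁ = (494 kPa)(37.9 L) = 18723 J.
W = 18723 × ln(19/37.9) = 18723 × -0.6905
W_by_gas = -12928 J.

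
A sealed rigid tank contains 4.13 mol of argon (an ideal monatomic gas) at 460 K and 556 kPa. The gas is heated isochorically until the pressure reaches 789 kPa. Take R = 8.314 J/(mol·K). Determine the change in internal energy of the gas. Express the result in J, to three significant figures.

Constant volume ⇒ W = 0, so Q = ΔU = nCᵥΔT with Cᵥ = 3R/2 = 12.47 J/(mol·K).
At constant V, T₂/T₁ = P₂/P₁ ⇒ ΔT = T₁(P₂/P₁ − 1) = 460·(789/556 − 1) = 192.8 K.
ΔU = (4.13)(12.47)(192.8) = 9929 J.

ΔU ≈ 9930 J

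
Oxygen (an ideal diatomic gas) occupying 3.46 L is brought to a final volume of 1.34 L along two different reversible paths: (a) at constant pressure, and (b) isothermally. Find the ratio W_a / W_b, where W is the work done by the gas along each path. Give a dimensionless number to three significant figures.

W_a / W_b ≈ 0.646

Path (a) isobaric: W = P₁(V₂ − V₁) → W_a/(P₁V₁) = -0.6127.
Path (b) isothermal: W = P₁V₁ ln(V₂/V₁) → W_b/(P₁V₁) = -0.9486.
W_a / W_b = -0.6127 / -0.9486 = 0.6459.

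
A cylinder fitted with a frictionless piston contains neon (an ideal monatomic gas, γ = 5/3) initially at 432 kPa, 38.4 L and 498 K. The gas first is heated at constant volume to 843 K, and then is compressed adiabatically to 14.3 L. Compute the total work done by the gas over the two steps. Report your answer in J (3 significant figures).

Step 1 (isochoric): W = 0 (constant volume).
After step 1: P = 731.3 kPa (V unchanged).
Step 2 (adiabatic): W = (P₁V₁ − P₂V₂)/(γ−1) = (28081 − 54251)/0.667 = -39255 J.
W_total = 0 − 39255 = -39255 J.

W_total ≈ -39300 J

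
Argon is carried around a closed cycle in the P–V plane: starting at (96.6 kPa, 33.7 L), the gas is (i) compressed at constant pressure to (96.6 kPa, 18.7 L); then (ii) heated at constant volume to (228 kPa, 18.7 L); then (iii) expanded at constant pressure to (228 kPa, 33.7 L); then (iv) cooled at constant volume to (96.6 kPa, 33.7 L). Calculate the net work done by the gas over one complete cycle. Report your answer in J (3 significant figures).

Constant-volume legs do no work.
W(i) = (96.6)(18.7 − 33.7) = -1449 J; W(iii) = (228)(33.7 − 18.7) = 3420 J.
W_net = -1449 + 3420 = 1971 J (the clockwise enclosed area).

W_net ≈ 1970 J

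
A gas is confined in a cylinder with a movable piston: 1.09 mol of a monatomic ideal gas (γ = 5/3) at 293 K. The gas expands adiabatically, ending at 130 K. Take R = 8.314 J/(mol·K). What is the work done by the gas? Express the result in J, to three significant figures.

Adiabatic ⇒ Q = 0, so W_by = −ΔU = nCᵥ(T₁ − T₂).
Cᵥ = 3R/2 = 12.47 J/(mol·K).
W = (1.09)(12.47)(293 − 130) = 2216 J.

W ≈ 2220 J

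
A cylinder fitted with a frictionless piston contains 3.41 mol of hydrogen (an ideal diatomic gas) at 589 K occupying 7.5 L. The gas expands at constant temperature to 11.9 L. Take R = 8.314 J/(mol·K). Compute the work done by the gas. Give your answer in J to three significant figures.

W ≈ 7710 J

Isothermal: W = nRT ln(V₂/V₁).
W = (3.41)(8.314)(589) × ln(11.9/7.5)
  = 16699 × 0.4616
W_by_gas = 7709 J.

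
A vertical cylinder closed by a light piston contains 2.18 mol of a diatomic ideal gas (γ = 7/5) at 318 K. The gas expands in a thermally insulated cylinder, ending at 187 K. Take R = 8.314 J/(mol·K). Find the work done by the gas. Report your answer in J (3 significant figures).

Adiabatic ⇒ Q = 0, so W_by = −ΔU = nCᵥ(T₁ − T₂).
Cᵥ = 5R/2 = 20.79 J/(mol·K).
W = (2.18)(20.79)(318 − 187) = 5936 J.

W ≈ 5940 J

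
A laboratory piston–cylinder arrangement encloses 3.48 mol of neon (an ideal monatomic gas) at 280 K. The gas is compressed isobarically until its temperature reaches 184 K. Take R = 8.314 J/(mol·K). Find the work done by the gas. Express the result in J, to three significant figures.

W ≈ -2780 J

Isobaric: W = P ΔV = nR ΔT.
W = (3.48)(8.314)(184 − 280) = -2778 J.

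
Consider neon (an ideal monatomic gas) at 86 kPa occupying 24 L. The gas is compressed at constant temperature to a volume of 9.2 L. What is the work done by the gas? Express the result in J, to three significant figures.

W ≈ -1980 J

Isothermal: W = nRT ln(V₂/V₁) = P₁V₁ ln(V₂/V₁).
P₁V₁ = (86 kPa)(24 L) = 2064 J.
W = 2064 × ln(9.2/24) = 2064 × -0.9589
W_by_gas = -1979 J.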